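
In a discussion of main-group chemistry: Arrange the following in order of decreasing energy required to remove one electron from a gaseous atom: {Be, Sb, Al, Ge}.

Be > Sb > Ge > Al

Removing the outermost electron gets harder across a period and easier down a group.
These sit on a diagonal, where the across-period and down-group effects partly cancel.
Ge > Al: the two effects oppose for this pair; the across-period effect wins (762 vs 578 kJ/mol).
Sb > Ge: period and group pull opposite ways; the across-period shift dominates (831 vs 762 kJ/mol).
Be > Sb: the two effects oppose for this pair; the down-group effect wins (900 vs 831 kJ/mol).
Approximate values (kJ/mol): Be 900, Al 578, Ge 762, Sb 831.
So from highest to lowest: Be > Sb > Ge > Al.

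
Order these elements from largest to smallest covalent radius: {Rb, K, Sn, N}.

Rb, K, Sn, N

Radius decreases left→right (rising Z_eff, same n) and increases top→bottom (higher n).
Here both period and group differ, so the two effects have to be weighed against each other.
Sn > N: both effects reinforce here, so Sn is clearly the larger of the two.
K > Sn: the two effects oppose for this pair; the across-period effect wins (196 vs 140 pm).
Rb > K: Rb sits below K in group 1, so the down-group effect alone puts Rb larger.
Tabulated atomic radius (pm): N 71, K 196, Rb 210, Sn 140.
So from largest to smallest: Rb > K > Sn > N.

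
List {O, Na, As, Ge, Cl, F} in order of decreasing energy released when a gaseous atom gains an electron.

Cl > F > O > Ge > As > Na

O is in period 2, group 16; F is in period 2, group 17; Na is in period 3, group 1; Cl is in period 3, group 17; Ge is in period 4, group 14; As is in period 4, group 15.
Adding an electron releases more energy for atoms nearer the top right (short of the noble gases).
Here both period and group differ, so the two effects have to be weighed against each other.
As > Na: the two effects oppose for this pair; the across-period effect wins (78 vs 53 kJ/mol).
Ge > As: this pair runs against the simple trend — see the exception note.
O > Ge: both effects reinforce here, so O is clearly the higher of the two.
F > O: both are in period 2; the period trend gives F the larger value.
Cl > F: this pair runs against the simple trend — see the exception note.
Note the exception: Ge has a higher electron affinity than As, contrary to the simple trend — adding an electron to As's half-filled 4p³ is unfavourable, so Ge (4p²) has the more exothermic EA.
Note the exception: Cl has a higher electron affinity than F, contrary to the simple trend — F's small 2p subshell makes the incoming electron feel strong e⁻–e⁻ repulsion, so Cl actually releases more energy on gaining an electron.
Tabulated electron affinity (kJ/mol): O 141, F 328, Na 53, Cl 349, Ge 119, As 78.
So from highest to lowest: Cl > F > O > Ge > As > Na.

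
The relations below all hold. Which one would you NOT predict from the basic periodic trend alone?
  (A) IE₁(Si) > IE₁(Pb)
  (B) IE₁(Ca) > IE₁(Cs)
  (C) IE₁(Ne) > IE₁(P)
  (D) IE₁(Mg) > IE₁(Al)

The general trend: first ionization energy increases across a period and decreases down a group.
(A) Si (period 3, group 14) vs Pb (period 6, group 14): the stated order agrees with the simple trend.
(B) Ca (period 4, group 2) vs Cs (period 6, group 1): the stated order agrees with the simple trend.
(C) Ne (period 2, group 18) vs P (period 3, group 15): the stated order agrees with the simple trend.
(D) Mg (period 3, group 2) vs Al (period 3, group 13): the stated order contradicts the simple trend.
The exception is (D): Al's single 3p electron is easier to remove than one from Mg's filled 3s².

(D)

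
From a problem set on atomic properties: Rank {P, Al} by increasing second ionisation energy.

Al < P

The second ionization energy removes an electron from the +1 ion. For each element: P⁺ still has 4 valence electrons; Al⁺ still has 2 valence electrons.
All are still removing valence electrons, so compare the +1 ions as you would atoms: IE_2 generally rises across a period (higher Z_eff) and falls down a group (larger shell), subject to the usual subshell exceptions.
Valence configurations: P⁺ [Ne]3s²3p², Al⁺ [Ne]3s².
The numbers (kJ/mol): P 1907, Al 1817.
Putting it together, IE_2: Al < P.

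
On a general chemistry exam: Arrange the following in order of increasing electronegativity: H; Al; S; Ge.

Al < Ge < H < S

H is in period 1, group 1; Al is in period 3, group 13; S is in period 3, group 16; Ge is in period 4, group 14.
Smaller atoms with higher effective nuclear charge are more electronegative.
Neither a single period nor a single group — weigh both effects.
Ge > Al: the two effects oppose for this pair; the across-period effect wins (2.01 vs 1.61).
H > Ge: the two effects oppose for this pair; the down-group effect wins (2.20 vs 2.01).
S > H: period and group pull opposite ways; the across-period shift dominates (2.58 vs 2.20).
Tabulated electronegativity (Pauling): H 2.20, Al 1.61, S 2.58, Ge 2.01.
So from lowest to highest: Al < Ge < H < S.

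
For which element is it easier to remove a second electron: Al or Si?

Si

After 1 electron has been removed, what remains? Al⁺ still has 2 valence electrons; Si⁺ still has 3 valence electrons.
All are still removing valence electrons, so compare the +1 ions as you would atoms: IE_2 generally rises across a period (higher Z_eff) and falls down a group (larger shell), subject to the usual subshell exceptions.
Valence configurations: Al⁺ [Ne]3s², Si⁺ [Ne]3s²3p¹.
Si⁺ loses a lone 3p electron whereas Al⁺ must break into a filled 3s² pair, so IE_2(Al) > IE_2(Si) even though Si has the higher nuclear charge.
The numbers (kJ/mol): Al 1817, Si 1577.
Hence IE_2: Si < Al.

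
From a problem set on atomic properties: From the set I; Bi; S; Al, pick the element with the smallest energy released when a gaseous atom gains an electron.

Al

Al is in period 3, group 13; S is in period 3, group 16; I is in period 5, group 17; Bi is in period 6, group 15.
Adding an electron releases more energy for atoms nearer the top right (short of the noble gases).
Neither a single period nor a single group — weigh both effects.
Bi > Al: period and group pull opposite ways; the across-period shift dominates (91 vs 42 kJ/mol).
S > Bi: both effects reinforce here, so S is clearly the higher of the two.
I > S: period and group pull opposite ways; the across-period shift dominates (295 vs 200 kJ/mol).
Approximate values (kJ/mol): Al 42, S 200, I 295, Bi 91.
The smallest energy released when a gaseous atom gains an electron among these belongs to Al.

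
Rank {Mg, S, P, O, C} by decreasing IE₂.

O > C > S > P > Mg

The second ionization energy removes an electron from the +1 ion. For each element: Mg⁺ still has 1 valence electron; S⁺ still has 5 valence electrons; P⁺ still has 4 valence electrons; O⁺ still has 5 valence electrons; C⁺ still has 3 valence electrons.
All are still removing valence electrons, so compare the +1 ions as you would atoms: IE_2 generally rises across a period (higher Z_eff) and falls down a group (larger shell), subject to the usual subshell exceptions.
Valence configurations: Mg⁺ [Ne]3s¹, S⁺ [Ne]3s²3p³, P⁺ [Ne]3s²3p², O⁺ [He]2s²2p³, C⁺ [He]2s²2p¹.
Approximate IE_2 values (kJ/mol): Mg 1451, S 2252, P 1907, O 3388, C 2353.
Putting it together, IE_2: Mg < P < S < C < O.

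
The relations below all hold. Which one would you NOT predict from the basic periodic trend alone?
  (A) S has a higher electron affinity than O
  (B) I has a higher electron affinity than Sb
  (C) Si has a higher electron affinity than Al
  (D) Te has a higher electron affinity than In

The general trend: electron affinity increases across a period and decreases down a group.
(A) S (period 3, group 16) vs O (period 2, group 16): the stated order contradicts the simple trend.
(B) I (period 5, group 17) vs Sb (period 5, group 15): the stated order agrees with the simple trend.
(C) Si (period 3, group 14) vs Al (period 3, group 13): the stated order agrees with the simple trend.
(D) Te (period 5, group 16) vs In (period 5, group 13): the stated order agrees with the simple trend.
The exception is (A): the compact 2p subshell of O repels the added electron more than S's larger 3p does.

(A)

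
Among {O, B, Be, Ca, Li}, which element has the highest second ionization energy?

Li

Consider each +1 ion: O⁺ still has 5 valence electrons; B⁺ still has 2 valence electrons; Be⁺ still has 1 valence electron; Ca⁺ still has 1 valence electron; Li⁺ is the bare [He] core.
Core electrons are held far more tightly than valence electrons, so Li tops the IE_2 order.
Valence configurations: O⁺ [He]2s²2p³, B⁺ [He]2s², Be⁺ [He]2s¹, Ca⁺ [Ar]4s¹.
The numbers (kJ/mol): O 3388, B 2427, Be 1757, Ca 1145, Li 7298.
Overall IE_2 order: Ca < Be < B < O < Li.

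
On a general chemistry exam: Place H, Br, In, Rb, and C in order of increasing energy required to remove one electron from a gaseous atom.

Rb < In < C < Br < H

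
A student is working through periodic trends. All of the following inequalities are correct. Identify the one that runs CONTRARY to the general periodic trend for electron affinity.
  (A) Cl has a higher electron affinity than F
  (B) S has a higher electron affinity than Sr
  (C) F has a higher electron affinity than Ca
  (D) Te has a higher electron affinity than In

The general trend: electron affinity increases across a period and decreases down a group.
(A) Cl (period 3, group 17) vs F (period 2, group 17): the stated order contradicts the simple trend.
(B) S (period 3, group 16) vs Sr (period 5, group 2): the stated order agrees with the simple trend.
(C) F (period 2, group 17) vs Ca (period 4, group 2): the stated order agrees with the simple trend.
(D) Te (period 5, group 16) vs In (period 5, group 13): the stated order agrees with the simple trend.
The exception is (A): F's small 2p subshell makes the incoming electron feel strong e⁻–e⁻ repulsion, so Cl actually releases more energy on gaining an electron.

(A)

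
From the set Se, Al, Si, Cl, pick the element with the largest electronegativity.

Cl

Al is in period 3, group 13; Si is in period 3, group 14; Cl is in period 3, group 17; Se is in period 4, group 16.
EN rises left→right (higher Z_eff, smaller atoms) and falls top→bottom (larger, more shielded atoms).
Here both period and group differ, so the two effects have to be weighed against each other.
Si > Al: Si lies to the right of Al in period 3, so the across-period effect alone puts Si higher.
Se > Si: the two effects oppose for this pair; the across-period effect wins (2.55 vs 1.90).
Cl > Se: relative to Se, both the across-period and down-group shifts push Cl's electronegativity up.
Tabulated electronegativity (Pauling): Al 1.61, Si 1.90, Cl 3.16, Se 2.55.
The largest electronegativity among these belongs to Cl.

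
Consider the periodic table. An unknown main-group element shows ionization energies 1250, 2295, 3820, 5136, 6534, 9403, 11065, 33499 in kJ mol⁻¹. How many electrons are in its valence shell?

7

Look for the largest jump between consecutive ionization energies: IE8/IE7 ≈ 3.0, far larger than any earlier ratio.
That jump marks the point where a core electron is being removed. So the atom has 7 valence electrons.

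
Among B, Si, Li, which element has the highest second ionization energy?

After 1 electron has been removed, what remains? B⁺ still has 2 valence electrons; Si⁺ still has 3 valence electrons; Li⁺ is the bare [He] core.
Breaking into a closed-shell core is much more expensive than removing a leftover valence electron — Li has the largest IE_2 here.
Valence configurations: B⁺ [He]2s², Si⁺ [Ne]3s²3p¹.
Approximate IE_2 values (kJ/mol): B 2427, Si 1577, Li 7298.
Hence IE_2: Si < B < Li.

Li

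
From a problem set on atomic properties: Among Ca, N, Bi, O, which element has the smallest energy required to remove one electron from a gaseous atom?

Ca

N is in period 2, group 15; O is in period 2, group 16; Ca is in period 4, group 2; Bi is in period 6, group 15.
Across a period the outer electron is held more tightly (higher IE₁); down a group it sits in a higher shell, more shielded, and comes off more easily.
These span different periods and groups, so the two trends combine.
Bi > Ca: period and group pull opposite ways; the across-period shift dominates (703 vs 590 kJ/mol).
O > Bi: relative to Bi, both the across-period and down-group shifts push O's first ionization energy up.
N > O: this pair runs against the simple trend — see the exception note.
Note the exception: N has a higher first ionization energy than O, contrary to the simple trend — pairing an electron in O's 2p⁴ costs repulsion energy, so O ionizes more easily than half-filled N (2p³).
For reference (kJ/mol): N 1402, O 1314, Ca 590, Bi 703.
The smallest energy required to remove one electron from a gaseous atom among these belongs to Ca.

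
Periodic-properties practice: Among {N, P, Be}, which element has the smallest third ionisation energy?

P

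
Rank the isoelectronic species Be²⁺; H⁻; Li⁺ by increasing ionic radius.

All of these have 2 electrons, so size is governed by nuclear charge alone: the more protons, the stronger the pull on the same electron cloud, and the smaller the ion.
Nuclear charges: Be²⁺ (Z=4), Li⁺ (Z=3), H⁻ (Z=1).
Smallest to largest: Be²⁺ < Li⁺ < H⁻.

Be²⁺ < Li⁺ < H⁻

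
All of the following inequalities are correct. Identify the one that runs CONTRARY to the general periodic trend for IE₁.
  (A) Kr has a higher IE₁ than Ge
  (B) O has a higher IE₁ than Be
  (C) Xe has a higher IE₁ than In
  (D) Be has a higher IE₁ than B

The general trend: IE₁ increases across a period and decreases down a group.
(A) Kr (period 4, group 18) vs Ge (period 4, group 14): the stated order agrees with the simple trend.
(B) O (period 2, group 16) vs Be (period 2, group 2): the stated order agrees with the simple trend.
(C) Xe (period 5, group 18) vs In (period 5, group 13): the stated order agrees with the simple trend.
(D) Be (period 2, group 2) vs B (period 2, group 13): the stated order contradicts the simple trend.
The exception is (D): removing B's lone 2p electron is easier than breaking Be's filled 2s².

(D)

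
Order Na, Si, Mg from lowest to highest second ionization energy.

Mg, Si, Na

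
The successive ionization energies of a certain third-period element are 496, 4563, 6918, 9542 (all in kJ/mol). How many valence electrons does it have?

Look for the largest jump between consecutive ionization energies: IE2/IE1 ≈ 9.2, far larger than any earlier ratio.
That jump marks the point where a core electron is being removed. So the atom has 1 valence electron.

1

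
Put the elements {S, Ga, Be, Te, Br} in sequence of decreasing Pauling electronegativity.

Electronegativity increases across a period and decreases down a group, tracking effective nuclear charge and atomic size.
Here both period and group differ, so the two effects have to be weighed against each other.
Ga > Be: the two effects oppose for this pair; the across-period effect wins (1.81 vs 1.57).
Te > Ga: the two effects oppose for this pair; the across-period effect wins (2.10 vs 1.81).
S > Te: S sits above Te in group 16, so the down-group effect alone puts S higher.
Br > S: the two effects oppose for this pair; the across-period effect wins (2.96 vs 2.58).
Approximate values (Pauling): Be 1.57, S 2.58, Ga 1.81, Br 2.96, Te 2.10.
So from highest to lowest: Br > S > Te > Ga > Be.

Br, S, Te, Ga, Be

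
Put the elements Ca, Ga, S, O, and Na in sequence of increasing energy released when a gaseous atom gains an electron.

Ca < Ga < Na < O < S

O is in period 2, group 16; Na is in period 3, group 1; S is in period 3, group 16; Ca is in period 4, group 2; Ga is in period 4, group 13.
EA tends to increase across a period and decrease down a group, though the pattern is less regular than for IE or radius.
Neither a single period nor a single group — weigh both effects.
Ga > Ca: Ga lies to the right of Ca in period 4, so the across-period effect alone puts Ga higher.
Na > Ga: the two effects oppose for this pair; the down-group effect wins (53 vs 29 kJ/mol).
O > Na: both effects reinforce here, so O is clearly the higher of the two.
S > O: this pair runs against the simple trend — see the exception note.
Note the exception: S has a higher electron affinity than O, contrary to the simple trend — the compact 2p subshell of O repels the added electron more than S's larger 3p does.
For reference (kJ/mol): O 141, Na 53, S 200, Ca 2, Ga 29.
So from lowest to highest: Ca < Ga < Na < O < S.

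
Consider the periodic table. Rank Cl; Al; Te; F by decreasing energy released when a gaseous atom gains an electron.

F is in period 2, group 17; Al is in period 3, group 13; Cl is in period 3, group 17; Te is in period 5, group 16.
Adding an electron releases more energy for atoms nearer the top right (short of the noble gases).
Neither a single period nor a single group — weigh both effects.
Te > Al: the two effects oppose for this pair; the across-period effect wins (190 vs 42 kJ/mol).
F > Te: relative to Te, both the across-period and down-group shifts push F's electron affinity up.
Cl > F: this pair runs against the simple trend — see the exception note.
Note the exception: Cl has a higher electron affinity than F, contrary to the simple trend — F's small 2p subshell makes the incoming electron feel strong e⁻–e⁻ repulsion, so Cl actually releases more energy on gaining an electron.
Tabulated electron affinity (kJ/mol): F 328, Al 42, Cl 349, Te 190.
So from highest to lowest: Cl > F > Te > Al.

Cl > F > Te > Al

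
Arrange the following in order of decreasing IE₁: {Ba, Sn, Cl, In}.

Cl is in period 3, group 17; In is in period 5, group 13; Sn is in period 5, group 14; Ba is in period 6, group 2.
Removing the outermost electron gets harder across a period and easier down a group.
Here both period and group differ, so the two effects have to be weighed against each other.
In > Ba: both effects reinforce here, so In is clearly the higher of the two.
Sn > In: both are in period 5; the period trend gives Sn the larger value.
Cl > Sn: relative to Sn, both the across-period and down-group shifts push Cl's first ionization energy up.
For reference (kJ/mol): Cl 1251, In 558, Sn 709, Ba 503.
So from highest to lowest: Cl > Sn > In > Ba.

Cl > Sn > In > Ba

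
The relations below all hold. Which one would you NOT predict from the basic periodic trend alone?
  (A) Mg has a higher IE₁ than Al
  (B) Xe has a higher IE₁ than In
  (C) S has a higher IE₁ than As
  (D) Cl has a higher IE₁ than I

(A)

The general trend: IE₁ increases across a period and decreases down a group.
(A) Mg (period 3, group 2) vs Al (period 3, group 13): the stated order contradicts the simple trend.
(B) Xe (period 5, group 18) vs In (period 5, group 13): the stated order agrees with the simple trend.
(C) S (period 3, group 16) vs As (period 4, group 15): the stated order agrees with the simple trend.
(D) Cl (period 3, group 17) vs I (period 5, group 17): the stated order agrees with the simple trend.
The exception is (A): Al's single 3p electron is easier to remove than one from Mg's filled 3s².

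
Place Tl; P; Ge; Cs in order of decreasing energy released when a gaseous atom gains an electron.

Ge > P > Cs > Tl

P is in period 3, group 15; Ge is in period 4, group 14; Cs is in period 6, group 1; Tl is in period 6, group 13.
Atoms with high Z_eff and room in the valence shell (especially the halogens) have the most exothermic electron affinities.
These span different periods and groups, so the two trends combine.
Cs > Tl: this pair runs against the simple trend — see the exception note.
P > Cs: relative to Cs, both the across-period and down-group shifts push P's electron affinity up.
Ge > P: this pair runs against the simple trend — see the exception note.
Note the exception: Cs has a higher electron affinity than Tl, contrary to the simple trend — Tl's ns²np¹ configuration gives only a small electron affinity — the sparsely filled np subshell binds an added electron weakly.
Note the exception: Ge has a higher electron affinity than P, contrary to the simple trend — adding an electron to P's half-filled np³ subshell costs electron-pairing energy.
For reference (kJ/mol): P 72, Ge 119, Cs 46, Tl 19.
So from highest to lowest: Ge > P > Cs > Tl.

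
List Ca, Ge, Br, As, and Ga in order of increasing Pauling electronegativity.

Ca < Ga < Ge < As < Br

Ca is in period 4, group 2; Ga is in period 4, group 13; Ge is in period 4, group 14; As is in period 4, group 15; Br is in period 4, group 17.
EN rises left→right (higher Z_eff, smaller atoms) and falls top→bottom (larger, more shielded atoms).
All lie in period 4, so electronegativity increases left to right.
So from lowest to highest: Ca < Ga < Ge < As < Br.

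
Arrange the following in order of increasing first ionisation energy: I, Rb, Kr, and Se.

Se is in period 4, group 16; Kr is in period 4, group 18; Rb is in period 5, group 1; I is in period 5, group 17.
Across a period the outer electron is held more tightly (higher IE₁); down a group it sits in a higher shell, more shielded, and comes off more easily.
These span different periods and groups, so the two trends combine.
Se > Rb: relative to Rb, both the across-period and down-group shifts push Se's first ionization energy up.
I > Se: period and group pull opposite ways; the across-period shift dominates (1008 vs 941 kJ/mol).
Kr > I: both effects reinforce here, so Kr is clearly the higher of the two.
For reference (kJ/mol): Se 941, Kr 1351, Rb 403, I 1008.
So from lowest to highest: Rb < Se < I < Kr.

Rb, Se, I, Kr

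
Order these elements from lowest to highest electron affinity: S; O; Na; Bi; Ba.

Ba < Na < Bi < O < S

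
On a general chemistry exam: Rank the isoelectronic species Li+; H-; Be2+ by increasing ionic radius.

All of these have 2 electrons, so size is governed by nuclear charge alone: the more protons, the stronger the pull on the same electron cloud, and the smaller the ion.
Nuclear charges: Be2+ (Z=4), Li+ (Z=3), H- (Z=1).
Smallest to largest: Be2+ < Li+ < H-.

Be2+, Li+, H-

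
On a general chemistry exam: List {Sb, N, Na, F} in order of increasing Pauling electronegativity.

Na < Sb < N < F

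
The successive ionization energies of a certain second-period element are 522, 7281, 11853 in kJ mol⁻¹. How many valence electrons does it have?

1

Look for the largest jump between consecutive ionization energies: IE2/IE1 ≈ 13.9, far larger than any earlier ratio.
That jump marks the point where a core electron is being removed. So the atom has 1 valence electron.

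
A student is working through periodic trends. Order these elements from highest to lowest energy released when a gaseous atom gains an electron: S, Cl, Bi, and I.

Cl > I > S > Bi

S is in period 3, group 16; Cl is in period 3, group 17; I is in period 5, group 17; Bi is in period 6, group 15.
EA tends to increase across a period and decrease down a group, though the pattern is less regular than for IE or radius.
Neither a single period nor a single group — weigh both effects.
S > Bi: relative to Bi, both the across-period and down-group shifts push S's electron affinity up.
I > S: the two effects oppose for this pair; the across-period effect wins (295 vs 200 kJ/mol).
Cl > I: they share group 17; the group trend gives Cl the larger value.
Approximate values (kJ/mol): S 200, Cl 349, I 295, Bi 91.
So from highest to lowest: Cl > I > S > Bi.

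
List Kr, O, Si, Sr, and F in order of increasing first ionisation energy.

Sr < Si < O < Kr < F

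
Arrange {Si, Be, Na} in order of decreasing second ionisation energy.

IE_2 is the cost of taking one more electron from the +1 cation: Si⁺ still has 3 valence electrons; Be⁺ still has 1 valence electron; Na⁺ is the bare [Ne] core.
Breaking into a closed-shell core is much more expensive than removing a leftover valence electron — Na has the largest IE_2 here.
Valence configurations: Si⁺ [Ne]3s²3p¹, Be⁺ [He]2s¹.
The numbers (kJ/mol): Si 1577, Be 1757, Na 4562.
So the second ionization energies run Si < Be < Na.

Na > Be > Si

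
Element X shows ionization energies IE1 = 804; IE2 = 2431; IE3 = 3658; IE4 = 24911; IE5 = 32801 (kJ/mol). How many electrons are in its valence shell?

3

Look for the largest jump between consecutive ionization energies: IE4/IE3 ≈ 6.8, far larger than any earlier ratio.
That jump marks the point where a core electron is being removed. So the atom has 3 valence electrons.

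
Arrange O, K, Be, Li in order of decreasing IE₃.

Be, Li, O, K

Consider each +2 ion: O²⁺ still has 4 valence electrons; K²⁺ is already 1 electron into the core; Be²⁺ is the bare [He] core; Li²⁺ is already 1 electron into the core.
Usually core removal costs more than valence removal, but here the competition is close: a tightly held n=2 valence electron can cost more to remove than an n=3 core electron, so the actual values have to decide it.
The numbers (kJ/mol): O 5300, K 4420, Be 14849, Li 11815.
So the third ionization energies run K < O < Li < Be.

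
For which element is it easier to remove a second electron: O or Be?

The second ionization energy removes an electron from the +1 ion. For each element: O⁺ still has 5 valence electrons; Be⁺ still has 1 valence electron.
All are still removing valence electrons, so compare the +1 ions as you would atoms: IE_2 generally rises across a period (higher Z_eff) and falls down a group (larger shell), subject to the usual subshell exceptions.
Valence configurations: O⁺ [He]2s²2p³, Be⁺ [He]2s¹.
Tabulated IE_2 (kJ/mol): O 3388, Be 1757.
Hence IE_2: Be < O.

Be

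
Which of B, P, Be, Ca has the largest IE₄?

B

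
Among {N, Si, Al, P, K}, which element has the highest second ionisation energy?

The second ionization energy removes an electron from the +1 ion. For each element: N⁺ still has 4 valence electrons; Si⁺ still has 3 valence electrons; Al⁺ still has 2 valence electrons; P⁺ still has 4 valence electrons; K⁺ is the bare [Ar] core.
Breaking into a closed-shell core is much more expensive than removing a leftover valence electron — K has the largest IE_2 here.
Valence configurations: N⁺ [He]2s²2p², Si⁺ [Ne]3s²3p¹, Al⁺ [Ne]3s², P⁺ [Ne]3s²3p².
Si⁺ loses a lone 3p electron whereas Al⁺ must break into a filled 3s² pair, so IE_2(Al) > IE_2(Si) even though Si has the higher nuclear charge.
Tabulated IE_2 (kJ/mol): N 2856, Si 1577, Al 1817, P 1907, K 3052.
Putting it together, IE_2: Si < Al < P < N < K.

K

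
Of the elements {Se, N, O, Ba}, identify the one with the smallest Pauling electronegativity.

N is in period 2, group 15; O is in period 2, group 16; Se is in period 4, group 16; Ba is in period 6, group 2.
Atoms toward the upper right of the periodic table pull bonding electrons most strongly.
These span different periods and groups, so the two trends combine.
Se > Ba: relative to Ba, both the across-period and down-group shifts push Se's electronegativity up.
N > Se: period and group pull opposite ways; the down-group shift dominates (3.04 vs 2.55).
O > N: both are in period 2; the period trend gives O the larger value.
Approximate values (Pauling): N 3.04, O 3.44, Se 2.55, Ba 0.89.
The smallest Pauling electronegativity among these belongs to Ba.

Ba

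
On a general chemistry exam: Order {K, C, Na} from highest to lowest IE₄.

IE_4 is the cost of taking one more electron from the +3 cation: K³⁺ is already 2 electrons into the core; C³⁺ still has 1 valence electron; Na³⁺ is already 2 electrons into the core.
Usually core removal costs more than valence removal, but here the competition is close: a tightly held n=2 valence electron can cost more to remove than an n=3 core electron, so the actual values have to decide it.
Approximate IE_4 values (kJ/mol): K 5877, C 6223, Na 9543.
So the fourth ionization energies run K < C < Na.

Na > C > K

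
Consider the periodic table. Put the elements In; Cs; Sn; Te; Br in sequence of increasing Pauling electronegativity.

Cs < In < Sn < Te < Br

Br is in period 4, group 17; In is in period 5, group 13; Sn is in period 5, group 14; Te is in period 5, group 16; Cs is in period 6, group 1.
Electronegativity increases across a period and decreases down a group, tracking effective nuclear charge and atomic size.
Neither a single period nor a single group — weigh both effects.
In > Cs: relative to Cs, both the across-period and down-group shifts push In's electronegativity up.
Sn > In: both are in period 5; the period trend gives Sn the larger value.
Te > Sn: Te lies to the right of Sn in period 5, so the across-period effect alone puts Te higher.
Br > Te: relative to Te, both the across-period and down-group shifts push Br's electronegativity up.
For reference (Pauling): Br 2.96, In 1.78, Sn 1.96, Te 2.10, Cs 0.79.
So from lowest to highest: Cs < In < Sn < Te < Br.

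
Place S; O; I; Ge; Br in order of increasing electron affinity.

Adding an electron releases more energy for atoms nearer the top right (short of the noble gases).
Here both period and group differ, so the two effects have to be weighed against each other.
O > Ge: both effects reinforce here, so O is clearly the higher of the two.
S > O: this pair runs against the simple trend — see the exception note.
I > S: the two effects oppose for this pair; the across-period effect wins (295 vs 200 kJ/mol).
Br > I: Br sits above I in group 17, so the down-group effect alone puts Br higher.
Note the exception: S has a higher electron affinity than O, contrary to the simple trend — the compact 2p subshell of O repels the added electron more than S's larger 3p does.
Tabulated electron affinity (kJ/mol): O 141, S 200, Ge 119, Br 325, I 295.
So from lowest to highest: Ge < O < S < I < Br.

Ge < O < S < I < Br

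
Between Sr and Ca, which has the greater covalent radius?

Sr

Radius decreases left→right (rising Z_eff, same n) and increases top→bottom (higher n).
All are in group 2, so atomic radius increases down the group.
So Sr has the greater covalent radius (Sr > Ca).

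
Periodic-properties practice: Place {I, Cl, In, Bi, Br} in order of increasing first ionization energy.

In < Bi < I < Br < Cl

Cl is in period 3, group 17; Br is in period 4, group 17; In is in period 5, group 13; I is in period 5, group 17; Bi is in period 6, group 15.
Removing the outermost electron gets harder across a period and easier down a group.
Neither a single period nor a single group — weigh both effects.
Bi > In: period and group pull opposite ways; the across-period shift dominates (703 vs 558 kJ/mol).
I > Bi: relative to Bi, both the across-period and down-group shifts push I's first ionization energy up.
Br > I: Br sits above I in group 17, so the down-group effect alone puts Br higher.
Cl > Br: Cl sits above Br in group 17, so the down-group effect alone puts Cl higher.
Approximate values (kJ/mol): Cl 1251, Br 1140, In 558, I 1008, Bi 703.
So from lowest to highest: In < Bi < I < Br < Cl.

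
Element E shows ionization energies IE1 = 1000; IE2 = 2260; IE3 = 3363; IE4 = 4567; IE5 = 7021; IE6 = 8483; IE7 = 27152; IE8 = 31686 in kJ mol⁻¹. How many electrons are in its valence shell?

Look for the largest jump between consecutive ionization energies: IE7/IE6 ≈ 3.2, far larger than any earlier ratio.
That jump marks the point where a core electron is being removed. So the atom has 6 valence electrons.

6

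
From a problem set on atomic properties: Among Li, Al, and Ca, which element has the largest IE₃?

Consider each +2 ion: Li²⁺ is already 1 electron into the core; Al²⁺ still has 1 valence electron; Ca²⁺ is the bare [Ar] core.
Breaking into a closed-shell core is much more expensive than removing a leftover valence electron — Ca and Li have the largest IE_3 here.
The numbers (kJ/mol): Li 11815, Al 2745, Ca 4912.
So the third ionization energies run Al < Ca < Li.

Li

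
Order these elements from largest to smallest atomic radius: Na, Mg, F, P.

Na, Mg, P, F

Atomic radius shrinks across a period as nuclear charge pulls the same shell inward, and grows down a group as new shells are added.
Here both period and group differ, so the two effects have to be weighed against each other.
P > F: both effects reinforce here, so P is clearly the larger of the two.
Mg > P: Mg lies to the left of P in period 3, so the across-period effect alone puts Mg larger.
Na > Mg: Na lies to the left of Mg in period 3, so the across-period effect alone puts Na larger.
For reference (pm): F 64, Na 155, Mg 139, P 111.
So from largest to smallest: Na > Mg > P > F.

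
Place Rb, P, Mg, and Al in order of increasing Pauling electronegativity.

Rb < Mg < Al < P

Mg is in period 3, group 2; Al is in period 3, group 13; P is in period 3, group 15; Rb is in period 5, group 1.
Atoms toward the upper right of the periodic table pull bonding electrons most strongly.
Neither a single period nor a single group — weigh both effects.
Mg > Rb: both effects reinforce here, so Mg is clearly the higher of the two.
Al > Mg: Al lies to the right of Mg in period 3, so the across-period effect alone puts Al higher.
P > Al: both are in period 3; the period trend gives P the larger value.
Approximate values (Pauling): Mg 1.31, Al 1.61, P 2.19, Rb 0.82.
So from lowest to highest: Rb < Mg < Al < P.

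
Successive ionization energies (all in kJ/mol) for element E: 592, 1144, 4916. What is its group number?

Look for the largest jump between consecutive ionization energies: IE3/IE2 ≈ 4.3, far larger than any earlier ratio.
That jump marks the point where a core electron is being removed. So the atom has 2 valence electrons.
A main-group element with 2 valence electrons is in group 2.

Group 2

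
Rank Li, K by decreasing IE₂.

Li > K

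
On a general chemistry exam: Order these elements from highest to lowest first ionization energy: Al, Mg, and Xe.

Xe, Mg, Al

Mg is in period 3, group 2; Al is in period 3, group 13; Xe is in period 5, group 18.
Removing the outermost electron gets harder across a period and easier down a group.
Here both period and group differ, so the two effects have to be weighed against each other.
Mg > Al: this pair runs against the simple trend — see the exception note.
Xe > Mg: the two effects oppose for this pair; the across-period effect wins (1170 vs 738 kJ/mol).
Note the exception: Mg has a higher first ionization energy than Al, contrary to the simple trend — Al's single 3p electron is easier to remove than one from Mg's filled 3s².
Approximate values (kJ/mol): Mg 738, Al 578, Xe 1170.
So from highest to lowest: Xe > Mg > Al.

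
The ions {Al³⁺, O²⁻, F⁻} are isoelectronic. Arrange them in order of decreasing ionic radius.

O²⁻ > F⁻ > Al³⁺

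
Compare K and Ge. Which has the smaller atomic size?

K is in period 4, group 1; Ge is in period 4, group 14.
Across a period the added protons contract the valence shell; down a group each new principal shell makes the atom larger.
All lie in period 4, so atomic radius increases right to left.
So Ge has the smaller atomic size (Ge < K).

Ge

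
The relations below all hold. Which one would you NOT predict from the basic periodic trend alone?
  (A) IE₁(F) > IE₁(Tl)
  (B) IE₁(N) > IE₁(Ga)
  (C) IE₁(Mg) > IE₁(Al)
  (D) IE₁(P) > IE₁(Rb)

(C)

The general trend: IE₁ increases across a period and decreases down a group.
(A) F (period 2, group 17) vs Tl (period 6, group 13): the stated order agrees with the simple trend.
(B) N (period 2, group 15) vs Ga (period 4, group 13): the stated order agrees with the simple trend.
(C) Mg (period 3, group 2) vs Al (period 3, group 13): the stated order contradicts the simple trend.
(D) P (period 3, group 15) vs Rb (period 5, group 1): the stated order agrees with the simple trend.
The exception is (C): Al's single 3p electron is easier to remove than one from Mg's filled 3s².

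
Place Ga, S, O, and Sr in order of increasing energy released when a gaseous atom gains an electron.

Sr < Ga < O < S

O is in period 2, group 16; S is in period 3, group 16; Ga is in period 4, group 13; Sr is in period 5, group 2.
Atoms with high Z_eff and room in the valence shell (especially the halogens) have the most exothermic electron affinities.
Neither a single period nor a single group — weigh both effects.
Ga > Sr: relative to Sr, both the across-period and down-group shifts push Ga's electron affinity up.
O > Ga: relative to Ga, both the across-period and down-group shifts push O's electron affinity up.
S > O: this pair runs against the simple trend — see the exception note.
Note the exception: S has a higher electron affinity than O, contrary to the simple trend — the compact 2p subshell of O repels the added electron more than S's larger 3p does.
Tabulated electron affinity (kJ/mol): O 141, S 200, Ga 29, Sr 5.
So from lowest to highest: Sr < Ga < O < S.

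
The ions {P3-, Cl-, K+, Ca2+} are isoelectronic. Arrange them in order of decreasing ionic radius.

All of these have 18 electrons, so size is governed by nuclear charge alone: the more protons, the stronger the pull on the same electron cloud, and the smaller the ion.
Nuclear charges: Ca2+ (Z=20), K+ (Z=19), Cl- (Z=17), P3- (Z=15).
Largest to smallest: P3- > Cl- > K+ > Ca2+.

P3- > Cl- > K+ > Ca2+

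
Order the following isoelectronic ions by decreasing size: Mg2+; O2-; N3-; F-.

All of these have 10 electrons, so size is governed by nuclear charge alone: the more protons, the stronger the pull on the same electron cloud, and the smaller the ion.
Nuclear charges: Mg2+ (Z=12), F- (Z=9), O2- (Z=8), N3- (Z=7).
Largest to smallest: N3- > O2- > F- > Mg2+.

N3-, O2-, F-, Mg2+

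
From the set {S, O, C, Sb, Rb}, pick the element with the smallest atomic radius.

C is in period 2, group 14; O is in period 2, group 16; S is in period 3, group 16; Rb is in period 5, group 1; Sb is in period 5, group 15.
Radius decreases left→right (rising Z_eff, same n) and increases top→bottom (higher n).
Neither a single period nor a single group — weigh both effects.
C > O: both are in period 2; the period trend gives C the larger value.
S > C: the two effects oppose for this pair; the down-group effect wins (103 vs 75 pm).
Sb > S: both effects reinforce here, so Sb is clearly the larger of the two.
Rb > Sb: both are in period 5; the period trend gives Rb the larger value.
For reference (pm): C 75, O 63, S 103, Rb 210, Sb 140.
The smallest atomic radius among these belongs to O.

O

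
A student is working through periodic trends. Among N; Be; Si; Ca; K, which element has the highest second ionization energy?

K

After 1 electron has been removed, what remains? N⁺ still has 4 valence electrons; Be⁺ still has 1 valence electron; Si⁺ still has 3 valence electrons; Ca⁺ still has 1 valence electron; K⁺ is the bare [Ar] core.
Core electrons are held far more tightly than valence electrons, so K tops the IE_2 order.
Valence configurations: N⁺ [He]2s²2p², Be⁺ [He]2s¹, Si⁺ [Ne]3s²3p¹, Ca⁺ [Ar]4s¹.
The numbers (kJ/mol): N 2856, Be 1757, Si 1577, Ca 1145, K 3052.
So the second ionization energies run Ca < Si < Be < N < K.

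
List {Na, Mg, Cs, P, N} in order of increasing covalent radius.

N, P, Mg, Na, Cs

Across a period the added protons contract the valence shell; down a group each new principal shell makes the atom larger.
Neither a single period nor a single group — weigh both effects.
P > N: P sits below N in group 15, so the down-group effect alone puts P larger.
Mg > P: both are in period 3; the period trend gives Mg the larger value.
Na > Mg: Na lies to the left of Mg in period 3, so the across-period effect alone puts Na larger.
Cs > Na: Cs sits below Na in group 1, so the down-group effect alone puts Cs larger.
For reference (pm): N 71, Na 155, Mg 139, P 111, Cs 232.
So from smallest to largest: N < P < Mg < Na < Cs.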